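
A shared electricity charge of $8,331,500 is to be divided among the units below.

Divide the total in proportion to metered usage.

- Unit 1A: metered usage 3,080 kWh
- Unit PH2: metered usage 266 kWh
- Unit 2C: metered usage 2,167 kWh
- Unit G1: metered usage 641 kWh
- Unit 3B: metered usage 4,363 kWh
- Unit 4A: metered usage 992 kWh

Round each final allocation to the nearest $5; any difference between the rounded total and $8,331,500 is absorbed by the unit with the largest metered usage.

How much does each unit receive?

Unit 1A: $2,229,650; Unit PH2: $192,560; Unit 2C: $1,568,715; Unit G1: $464,025; Unit 3B: $3,158,430; Unit 4A: $718,120

Sum of metered usage: 11,509.
Unrounded shares: Unit 1A 3,080/11,509 × $8,331,500 = 2,229,648.10; Unit PH2 266/11,509 × $8,331,500 = 192,560.52; Unit 2C 2,167/11,509 × $8,331,500 = 1,568,716.70; Unit G1 641/11,509 × $8,331,500 = 464,027.41; Unit 3B 4,363/11,509 × $8,331,500 = 3,158,426.84; Unit 4A 992/11,509 × $8,331,500 = 718,120.43.
Rounded to nearest $5: Unit 1A $2,229,650; Unit PH2 $192,560; Unit 2C $1,568,715; Unit G1 $464,025; Unit 3B $3,158,425; Unit 4A $718,120. Sum = $8,331,495.
Difference $8,331,500 − $8,331,495 = +$5 applied to largest metered usage (Unit 3B): Unit 3B becomes $3,158,430.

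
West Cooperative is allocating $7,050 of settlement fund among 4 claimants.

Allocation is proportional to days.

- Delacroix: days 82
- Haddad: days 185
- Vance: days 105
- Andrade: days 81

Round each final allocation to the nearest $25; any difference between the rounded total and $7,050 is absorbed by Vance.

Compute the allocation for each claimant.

Days total: 453.
Raw shares: Delacroix 82/453 × $7,050 = 1,276.16; Haddad 185/453 × $7,050 = 2,879.14; Vance 105/453 × $7,050 = 1,634.11; Andrade 81/453 × $7,050 = 1,260.60.
At nearest $25: Delacroix $1,275; Haddad $2,875; Vance $1,625; Andrade $1,250. Sum = $7,025.
Difference $7,050 − $7,025 = +$25 applied to Vance: Vance becomes $1,650.

Delacroix: $1,275 | Haddad: $2,875 | Vance: $1,650 | Andrade: $1,250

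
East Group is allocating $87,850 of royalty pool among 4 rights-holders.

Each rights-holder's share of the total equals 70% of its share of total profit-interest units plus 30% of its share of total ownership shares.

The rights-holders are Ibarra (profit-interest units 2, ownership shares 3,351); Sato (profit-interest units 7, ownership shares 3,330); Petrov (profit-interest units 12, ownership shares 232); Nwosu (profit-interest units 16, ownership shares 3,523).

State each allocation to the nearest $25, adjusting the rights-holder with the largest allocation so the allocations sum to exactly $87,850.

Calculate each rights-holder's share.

Profit-interest units total 37; ownership shares total 10,436.
Blended shares (70% profit-interest units + 30% ownership shares): Ibarra 0.1342; Sato 0.2282; Petrov 0.2337; Nwosu 0.4040.
Unrounded shares: Ibarra 11,786.65; Sato 20,043.75; Petrov 20,530.22; Nwosu 35,489.39.
At nearest $25: Ibarra $11,775; Sato $20,050; Petrov $20,525; Nwosu $35,500. Sum = $87,850.
Rounded total matches; no reconciliation needed.

Ibarra: $11,775 | Sato: $20,050 | Petrov: $20,525 | Nwosu: $35,500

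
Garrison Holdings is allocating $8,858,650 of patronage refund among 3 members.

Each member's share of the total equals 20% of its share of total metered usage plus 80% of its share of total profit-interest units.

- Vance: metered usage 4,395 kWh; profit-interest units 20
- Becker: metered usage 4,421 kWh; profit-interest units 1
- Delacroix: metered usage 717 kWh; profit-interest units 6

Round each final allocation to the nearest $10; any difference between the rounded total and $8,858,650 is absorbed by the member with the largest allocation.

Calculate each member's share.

Vance: $6,066,390 · Becker: $1,084,130 · Delacroix: $1,708,130

Totals — metered usage 9,533, profit-interest units 27.
Combined weights (20% metered usage + 80% profit-interest units): Vance 0.6848; Becker 0.1224; Delacroix 0.1928.
Proportional shares: Vance 6,066,391.24; Becker 1,084,131.55; Delacroix 1,708,127.21.
After rounding ($10): Vance $6,066,390; Becker $1,084,130; Delacroix $1,708,130. Sum = $8,858,650.
Rounded total matches; no reconciliation needed.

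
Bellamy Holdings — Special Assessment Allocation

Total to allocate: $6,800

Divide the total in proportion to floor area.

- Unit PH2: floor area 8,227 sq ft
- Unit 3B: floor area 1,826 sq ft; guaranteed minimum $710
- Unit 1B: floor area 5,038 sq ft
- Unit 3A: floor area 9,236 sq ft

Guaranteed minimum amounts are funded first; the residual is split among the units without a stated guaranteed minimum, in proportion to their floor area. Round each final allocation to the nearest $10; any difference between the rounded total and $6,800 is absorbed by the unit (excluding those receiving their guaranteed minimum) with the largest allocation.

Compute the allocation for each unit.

Unit PH2: $2,230 | Unit 3B: $710 | Unit 1B: $1,360 | Unit 3A: $2,500

Minimums first: Unit 3B $710. Balance $6,090.
Balance split over remaining floor area 22,501: Unit PH2 2,226.68 → $2,230; Unit 1B 1,363.56 → $1,360; Unit 3A 2,499.77 → $2,500.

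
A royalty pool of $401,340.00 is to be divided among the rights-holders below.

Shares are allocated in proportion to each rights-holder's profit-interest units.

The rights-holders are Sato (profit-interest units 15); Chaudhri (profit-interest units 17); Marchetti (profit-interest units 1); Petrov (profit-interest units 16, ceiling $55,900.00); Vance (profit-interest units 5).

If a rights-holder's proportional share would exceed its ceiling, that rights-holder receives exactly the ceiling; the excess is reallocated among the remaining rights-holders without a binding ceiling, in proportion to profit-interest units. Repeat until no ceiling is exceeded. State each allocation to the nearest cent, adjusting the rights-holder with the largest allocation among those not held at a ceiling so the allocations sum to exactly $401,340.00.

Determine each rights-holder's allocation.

Total profit-interest units = 54.
Pro-rata shares before constraints: Sato 111,483.3333; Chaudhri 126,347.7778; Marchetti 7,432.2222; Petrov 118,915.5556; Vance 37,161.1111.
Held at cap: Petrov ($55,900.00); remaining pool $345,440.00 reallocated over remaining profit-interest units 38.
Remaining shares: Sato 136,357.8947 → $136,357.89; Chaudhri 154,538.9474 → $154,538.95; Marchetti 9,090.5263 → $9,090.53; Vance 45,452.6316 → $45,452.63.

Sato: $136,357.89; Chaudhri: $154,538.95; Marchetti: $9,090.53; Petrov: $55,900.00; Vance: $45,452.63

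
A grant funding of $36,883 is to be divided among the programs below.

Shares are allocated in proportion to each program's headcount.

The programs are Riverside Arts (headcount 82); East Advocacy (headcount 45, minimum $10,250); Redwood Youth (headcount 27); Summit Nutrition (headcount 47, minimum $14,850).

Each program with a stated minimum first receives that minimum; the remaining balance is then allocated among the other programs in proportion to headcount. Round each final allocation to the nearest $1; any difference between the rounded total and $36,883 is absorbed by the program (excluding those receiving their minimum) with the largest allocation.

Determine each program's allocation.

Riverside Arts: $8,864; East Advocacy: $10,250; Redwood Youth: $2,919; Summit Nutrition: $14,850

Fund the minimums — East Advocacy $10,250; Summit Nutrition $14,850. Remaining pool $11,783.
Remaining pool split over remaining headcount 109: Riverside Arts 8,864.28 → $8,864; Redwood Youth 2,918.72 → $2,919.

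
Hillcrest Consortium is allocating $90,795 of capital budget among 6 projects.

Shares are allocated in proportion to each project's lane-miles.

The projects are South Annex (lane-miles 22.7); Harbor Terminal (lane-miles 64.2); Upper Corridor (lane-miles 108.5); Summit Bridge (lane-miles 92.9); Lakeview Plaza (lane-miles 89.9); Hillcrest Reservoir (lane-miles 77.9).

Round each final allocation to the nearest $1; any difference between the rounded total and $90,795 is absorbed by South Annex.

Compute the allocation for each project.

Total lane-miles = 456.1.
Proportional shares: South Annex 22.7/456.1 × $90,795 = 4,518.85; Harbor Terminal 64.2/456.1 × $90,795 = 12,780.18; Upper Corridor 108.5/456.1 × $90,795 = 21,598.90; Summit Bridge 92.9/456.1 × $90,795 = 18,493.43; Lakeview Plaza 89.9/456.1 × $90,795 = 17,896.23; Hillcrest Reservoir 77.9/456.1 × $90,795 = 15,507.41.
After rounding ($1): South Annex $4,519; Harbor Terminal $12,780; Upper Corridor $21,599; Summit Bridge $18,493; Lakeview Plaza $17,896; Hillcrest Reservoir $15,507. Sum = $90,794.
Difference $90,795 − $90,794 = +$1 applied to South Annex: South Annex becomes $4,520.

South Annex: $4,520 | Harbor Terminal: $12,780 | Upper Corridor: $21,599 | Summit Bridge: $18,493 | Lakeview Plaza: $17,896 | Hillcrest Reservoir: $15,507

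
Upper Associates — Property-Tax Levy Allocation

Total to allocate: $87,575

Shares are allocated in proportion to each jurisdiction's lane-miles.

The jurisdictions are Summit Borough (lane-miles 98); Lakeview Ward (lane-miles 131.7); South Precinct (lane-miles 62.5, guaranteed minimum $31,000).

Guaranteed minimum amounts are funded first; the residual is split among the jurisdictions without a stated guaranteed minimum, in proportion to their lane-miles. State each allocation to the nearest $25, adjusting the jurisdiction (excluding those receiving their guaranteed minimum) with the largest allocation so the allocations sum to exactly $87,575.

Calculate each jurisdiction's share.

Summit Borough: $24,125 · Lakeview Ward: $32,450 · South Precinct: $31,000

Fund the minimums — South Precinct $31,000. Remaining pool $56,575.
Remaining pool split over remaining lane-miles 229.7: Summit Borough 24,137.35 → $24,125; Lakeview Ward 32,437.65 → $32,450.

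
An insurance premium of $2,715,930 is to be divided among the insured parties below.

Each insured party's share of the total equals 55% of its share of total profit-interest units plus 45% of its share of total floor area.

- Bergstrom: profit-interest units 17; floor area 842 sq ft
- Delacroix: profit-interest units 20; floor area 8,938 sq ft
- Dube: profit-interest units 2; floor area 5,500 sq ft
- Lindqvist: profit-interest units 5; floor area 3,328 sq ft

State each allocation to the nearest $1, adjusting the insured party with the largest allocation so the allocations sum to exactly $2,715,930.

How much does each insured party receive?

Bergstrom: $632,437 · Delacroix: $1,266,028 · Dube: $429,137 · Lindqvist: $388,328

Profit-interest units total 44; floor area total 18,608.
Blended shares (55% profit-interest units + 45% floor area): Bergstrom 0.2329; Delacroix 0.4661; Dube 0.1580; Lindqvist 0.1430.
Raw shares: Bergstrom 632,437.46; Delacroix 1,266,027.97; Dube 429,136.79; Lindqvist 388,327.78.
Rounded to nearest $1: Bergstrom $632,437; Delacroix $1,266,028; Dube $429,137; Lindqvist $388,328. Sum = $2,715,930.
Sum already equals the total — no adjustment.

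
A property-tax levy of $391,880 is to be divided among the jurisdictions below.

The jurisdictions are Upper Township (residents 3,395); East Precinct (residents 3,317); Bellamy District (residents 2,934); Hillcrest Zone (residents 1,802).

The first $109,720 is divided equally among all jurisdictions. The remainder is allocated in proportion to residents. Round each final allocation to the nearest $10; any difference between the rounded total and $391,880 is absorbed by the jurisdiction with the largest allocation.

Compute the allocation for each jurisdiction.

Upper Township: $111,120; East Precinct: $109,180; Bellamy District: $99,740; Hillcrest Zone: $71,840

First tranche $109,720 split equally: $27,430 each.
Remainder $282,160 by residents (total 11,448): Upper Township 83,676.90 → $83,680; East Precinct 81,754.43 → $81,750; Bellamy District 72,314.59 → $72,310; Hillcrest Zone 44,414.07 → $44,410.
Rounding difference +$10 on remainder applied to Upper Township.
Totals: Upper Township $27,430 + $83,690 = $111,120; East Precinct $27,430 + $81,750 = $109,180; Bellamy District $27,430 + $72,310 = $99,740; Hillcrest Zone $27,430 + $44,410 = $71,840.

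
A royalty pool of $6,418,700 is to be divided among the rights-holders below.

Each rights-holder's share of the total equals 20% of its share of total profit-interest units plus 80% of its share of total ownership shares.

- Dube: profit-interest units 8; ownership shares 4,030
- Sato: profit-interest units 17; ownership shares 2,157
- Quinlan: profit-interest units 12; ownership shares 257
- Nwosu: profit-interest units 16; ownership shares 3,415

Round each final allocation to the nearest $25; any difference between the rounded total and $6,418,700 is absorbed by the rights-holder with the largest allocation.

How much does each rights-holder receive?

Dube: $2,292,750; Sato: $1,535,225; Quinlan: $424,525; Nwosu: $2,166,200

Totals — profit-interest units 53, ownership shares 9,859.
Combined weights (20% profit-interest units + 80% ownership shares): Dube 0.3572; Sato 0.2392; Quinlan 0.0661; Nwosu 0.3375.
Unrounded shares: Dube 2,292,756.64; Sato 1,535,217.20; Quinlan 424,513.95; Nwosu 2,166,212.21.
Rounded to nearest $25: Dube $2,292,750; Sato $1,535,225; Quinlan $424,525; Nwosu $2,166,200. Sum = $6,418,700.
Sum already equals the total — no adjustment.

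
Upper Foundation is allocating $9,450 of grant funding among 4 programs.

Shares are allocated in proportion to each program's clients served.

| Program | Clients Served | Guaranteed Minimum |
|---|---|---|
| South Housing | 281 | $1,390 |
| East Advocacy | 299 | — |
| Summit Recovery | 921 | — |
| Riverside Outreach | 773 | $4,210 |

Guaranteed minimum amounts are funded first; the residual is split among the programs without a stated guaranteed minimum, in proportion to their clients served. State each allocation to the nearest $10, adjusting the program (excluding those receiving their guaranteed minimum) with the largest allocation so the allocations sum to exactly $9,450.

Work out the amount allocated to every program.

South Housing: $1,390; East Advocacy: $940; Summit Recovery: $2,910; Riverside Outreach: $4,210

Fund the minimums — South Housing $1,390; Riverside Outreach $4,210. Residual $3,850.
Residual split over remaining clients served 1,220: East Advocacy 943.57 → $940; Summit Recovery 2,906.43 → $2,910.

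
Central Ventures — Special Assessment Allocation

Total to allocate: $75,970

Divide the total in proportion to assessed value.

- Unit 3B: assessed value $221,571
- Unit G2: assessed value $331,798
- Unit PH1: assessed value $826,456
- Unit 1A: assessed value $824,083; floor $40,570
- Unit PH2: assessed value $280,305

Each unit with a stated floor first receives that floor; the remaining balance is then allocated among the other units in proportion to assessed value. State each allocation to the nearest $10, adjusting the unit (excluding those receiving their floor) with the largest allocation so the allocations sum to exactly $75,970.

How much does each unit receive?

Unit 3B: $4,720; Unit G2: $7,080; Unit PH1: $17,620; Unit 1A: $40,570; Unit PH2: $5,980

Minimums first: Unit 1A $40,570. Remaining pool $35,400.
Remaining pool split over remaining assessed value 1,660,130: Unit 3B 4,724.70 → $4,720; Unit G2 7,075.14 → $7,080; Unit PH1 17,623.04 → $17,620; Unit PH2 5,977.12 → $5,980.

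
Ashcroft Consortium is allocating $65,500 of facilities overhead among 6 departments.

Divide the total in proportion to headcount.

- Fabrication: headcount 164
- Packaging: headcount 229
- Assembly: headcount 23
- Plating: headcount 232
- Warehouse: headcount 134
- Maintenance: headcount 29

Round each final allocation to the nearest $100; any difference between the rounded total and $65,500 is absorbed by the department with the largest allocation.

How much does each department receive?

Headcount total: 811.
Unrounded shares: Fabrication 164/811 × $65,500 = 13,245.38; Packaging 229/811 × $65,500 = 18,495.07; Assembly 23/811 × $65,500 = 1,857.58; Plating 232/811 × $65,500 = 18,737.36; Warehouse 134/811 × $65,500 = 10,822.44; Maintenance 29/811 × $65,500 = 2,342.17.
Rounded to nearest $100: Fabrication $13,200; Packaging $18,500; Assembly $1,900; Plating $18,700; Warehouse $10,800; Maintenance $2,300. Sum = $65,400.
Difference $65,500 − $65,400 = +$100 applied to largest allocation (Plating): Plating becomes $18,800.

Fabrication: $13,200 | Packaging: $18,500 | Assembly: $1,900 | Plating: $18,800 | Warehouse: $10,800 | Maintenance: $2,300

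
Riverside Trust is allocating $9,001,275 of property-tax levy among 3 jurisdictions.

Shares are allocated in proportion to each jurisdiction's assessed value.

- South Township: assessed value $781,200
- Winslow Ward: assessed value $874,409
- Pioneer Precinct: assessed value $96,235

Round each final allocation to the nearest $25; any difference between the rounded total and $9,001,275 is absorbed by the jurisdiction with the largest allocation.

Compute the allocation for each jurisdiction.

South Township: $4,013,950 | Winslow Ward: $4,492,850 | Pioneer Precinct: $494,475

Combined assessed value = 1,751,844.
Unrounded shares: South Township 781,200/1,751,844 × $9,001,275 = 4,013,939.61; Winslow Ward 874,409/1,751,844 × $9,001,275 = 4,492,863.45; Pioneer Precinct 96,235/1,751,844 × $9,001,275 = 494,471.94.
Rounded to nearest $25: South Township $4,013,950; Winslow Ward $4,492,875; Pioneer Precinct $494,475. Sum = $9,001,300.
Difference $9,001,275 − $9,001,300 = −$25 applied to largest allocation (Winslow Ward): Winslow Ward becomes $4,492,850.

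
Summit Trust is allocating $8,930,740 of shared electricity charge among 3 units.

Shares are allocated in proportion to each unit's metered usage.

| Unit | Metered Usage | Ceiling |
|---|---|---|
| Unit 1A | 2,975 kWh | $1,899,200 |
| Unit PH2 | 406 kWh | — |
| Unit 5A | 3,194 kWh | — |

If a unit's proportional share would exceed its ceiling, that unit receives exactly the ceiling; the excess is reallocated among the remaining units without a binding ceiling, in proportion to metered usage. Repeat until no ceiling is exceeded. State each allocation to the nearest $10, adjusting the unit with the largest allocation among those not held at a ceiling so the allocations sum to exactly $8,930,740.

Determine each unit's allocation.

Metered usage total: 6,575.
Pro-rata shares before constraints: Unit 1A 4,040,905.17; Unit PH2 551,464.71; Unit 5A 4,338,370.12.
Capped: Unit 1A ($1,899,200); balance $7,031,540 reallocated over remaining metered usage 3,600.
Shares after redistribution: Unit PH2 793,001.46 → $793,000; Unit 5A 6,238,538.54 → $6,238,540.

Unit 1A: $1,899,200; Unit PH2: $793,000; Unit 5A: $6,238,540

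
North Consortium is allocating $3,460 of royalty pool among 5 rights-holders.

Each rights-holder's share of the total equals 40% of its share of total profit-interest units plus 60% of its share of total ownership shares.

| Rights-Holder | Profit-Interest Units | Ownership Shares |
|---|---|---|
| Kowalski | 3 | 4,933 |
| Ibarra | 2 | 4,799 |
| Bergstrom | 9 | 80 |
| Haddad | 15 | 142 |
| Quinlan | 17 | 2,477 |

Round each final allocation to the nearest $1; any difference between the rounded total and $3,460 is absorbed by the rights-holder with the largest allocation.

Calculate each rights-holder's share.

Totals — profit-interest units 46, ownership shares 12,431.
Composite weights (40% profit-interest units + 60% ownership shares): Kowalski 0.2642; Ibarra 0.2490; Bergstrom 0.0821; Haddad 0.1373; Quinlan 0.2674.
Proportional shares: Kowalski 914.08; Ibarra 861.62; Bergstrom 284.14; Haddad 475.02; Quinlan 925.14.
At nearest $1: Kowalski $914; Ibarra $862; Bergstrom $284; Haddad $475; Quinlan $925. Sum = $3,460.
Rounded total matches; no reconciliation needed.

Kowalski: $914; Ibarra: $862; Bergstrom: $284; Haddad: $475; Quinlan: $925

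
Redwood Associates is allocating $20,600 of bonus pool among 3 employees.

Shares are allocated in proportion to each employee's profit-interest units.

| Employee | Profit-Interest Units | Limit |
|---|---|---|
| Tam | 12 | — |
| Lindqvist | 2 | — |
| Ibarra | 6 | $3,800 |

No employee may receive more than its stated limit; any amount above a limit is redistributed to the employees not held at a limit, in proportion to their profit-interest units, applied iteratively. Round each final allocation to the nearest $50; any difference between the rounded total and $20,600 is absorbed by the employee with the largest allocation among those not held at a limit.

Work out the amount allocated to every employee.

Sum of profit-interest units: 20.
Proportional shares (ignoring caps): Tam 12,360.00; Lindqvist 2,060.00; Ibarra 6,180.00.
Capped: Ibarra ($3,800); remaining pool $16,800 reallocated over remaining profit-interest units 14.
Redistributed shares: Tam 14,400.00 → $14,400; Lindqvist 2,400.00 → $2,400.

Tam: $14,400 | Lindqvist: $2,400 | Ibarra: $3,800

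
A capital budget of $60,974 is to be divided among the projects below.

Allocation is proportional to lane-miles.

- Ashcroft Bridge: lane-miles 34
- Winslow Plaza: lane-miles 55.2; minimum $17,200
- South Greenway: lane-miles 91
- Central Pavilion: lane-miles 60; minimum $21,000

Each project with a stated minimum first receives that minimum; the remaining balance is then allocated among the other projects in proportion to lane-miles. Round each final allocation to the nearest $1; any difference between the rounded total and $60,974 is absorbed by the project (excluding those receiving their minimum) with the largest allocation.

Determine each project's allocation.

Ashcroft Bridge: $6,195; Winslow Plaza: $17,200; South Greenway: $16,579; Central Pavilion: $21,000

Guaranteed amounts: Winslow Plaza $17,200; Central Pavilion $21,000. Balance $22,774.
Balance split over remaining lane-miles 125: Ashcroft Bridge 6,194.53 → $6,195; South Greenway 16,579.47 → $16,579.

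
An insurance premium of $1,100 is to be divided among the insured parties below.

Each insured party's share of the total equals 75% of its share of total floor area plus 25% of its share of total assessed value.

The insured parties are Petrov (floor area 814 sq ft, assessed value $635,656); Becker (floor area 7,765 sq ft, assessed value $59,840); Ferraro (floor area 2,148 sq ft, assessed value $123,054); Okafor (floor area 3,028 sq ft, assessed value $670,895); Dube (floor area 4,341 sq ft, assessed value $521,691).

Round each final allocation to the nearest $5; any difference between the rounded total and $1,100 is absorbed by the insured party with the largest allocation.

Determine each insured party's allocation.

Floor area total 18,096; assessed value total 2,011,136.
Composite weights (75% floor area + 25% assessed value): Petrov 0.1128; Becker 0.3293; Ferraro 0.1043; Okafor 0.2089; Dube 0.2448.
Unrounded shares: Petrov 124.03; Becker 362.19; Ferraro 114.75; Okafor 229.78; Dube 269.24.
After rounding ($5): Petrov $125; Becker $360; Ferraro $115; Okafor $230; Dube $270. Sum = $1,100.
No rounding difference to absorb.

Petrov: $125 · Becker: $360 · Ferraro: $115 · Okafor: $230 · Dube: $270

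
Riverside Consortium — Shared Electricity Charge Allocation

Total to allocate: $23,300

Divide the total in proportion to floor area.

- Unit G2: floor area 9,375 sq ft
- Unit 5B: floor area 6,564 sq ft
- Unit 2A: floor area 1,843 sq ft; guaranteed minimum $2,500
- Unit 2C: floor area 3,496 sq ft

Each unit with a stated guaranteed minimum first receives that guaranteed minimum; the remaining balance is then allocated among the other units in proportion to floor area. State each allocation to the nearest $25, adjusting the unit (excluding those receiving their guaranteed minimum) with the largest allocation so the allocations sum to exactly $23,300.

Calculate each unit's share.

Unit G2: $10,025 | Unit 5B: $7,025 | Unit 2A: $2,500 | Unit 2C: $3,750

Fund the minimums — Unit 2A $2,500. Remaining pool $20,800.
Remaining pool split over remaining floor area 19,435: Unit G2 10,033.44 → $10,025; Unit 5B 7,025.02 → $7,025; Unit 2C 3,741.54 → $3,750.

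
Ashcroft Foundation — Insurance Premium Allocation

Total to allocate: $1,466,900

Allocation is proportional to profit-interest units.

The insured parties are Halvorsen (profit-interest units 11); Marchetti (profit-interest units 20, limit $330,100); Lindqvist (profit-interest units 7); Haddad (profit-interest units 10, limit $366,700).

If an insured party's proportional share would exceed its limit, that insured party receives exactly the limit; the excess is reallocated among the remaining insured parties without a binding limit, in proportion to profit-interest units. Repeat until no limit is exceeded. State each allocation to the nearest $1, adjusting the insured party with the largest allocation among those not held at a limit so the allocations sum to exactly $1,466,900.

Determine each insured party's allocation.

Halvorsen: $470,617; Marchetti: $330,100; Lindqvist: $299,483; Haddad: $366,700

Total profit-interest units = 48.
Proportional shares (ignoring caps): Halvorsen 336,164.58; Marchetti 611,208.33; Lindqvist 213,922.92; Haddad 305,604.17.
Held at cap: Marchetti ($330,100); balance $1,136,800 reallocated over remaining profit-interest units 28.
Held at cap: Haddad ($366,700); balance $770,100 reallocated over remaining profit-interest units 18.
Redistributed shares: Halvorsen 470,616.67 → $470,617; Lindqvist 299,483.33 → $299,483.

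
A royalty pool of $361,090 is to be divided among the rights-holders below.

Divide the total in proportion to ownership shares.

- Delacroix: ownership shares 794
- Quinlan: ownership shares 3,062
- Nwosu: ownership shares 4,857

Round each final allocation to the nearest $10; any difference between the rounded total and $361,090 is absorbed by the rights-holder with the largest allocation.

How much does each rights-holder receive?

Delacroix: $32,910; Quinlan: $126,900; Nwosu: $201,280

Total ownership shares = 8,713.
Raw shares: Delacroix 794/8,713 × $361,090 = 32,905.48; Quinlan 3,062/8,713 × $361,090 = 126,897.46; Nwosu 4,857/8,713 × $361,090 = 201,287.06.
Rounded to nearest $10: Delacroix $32,910; Quinlan $126,900; Nwosu $201,290. Sum = $361,100.
Difference $361,090 − $361,100 = −$10 applied to largest allocation (Nwosu): Nwosu becomes $201,280.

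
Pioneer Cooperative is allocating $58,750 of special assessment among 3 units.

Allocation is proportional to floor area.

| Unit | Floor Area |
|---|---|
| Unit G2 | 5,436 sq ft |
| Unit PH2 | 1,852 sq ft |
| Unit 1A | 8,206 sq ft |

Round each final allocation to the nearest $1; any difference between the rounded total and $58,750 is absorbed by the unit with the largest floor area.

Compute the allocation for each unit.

Unit G2: $20,612 · Unit PH2: $7,022 · Unit 1A: $31,116

Combined floor area = 5,436 + 1,852 + 8,206 = 15,494.
Unrounded shares: Unit G2 20,612.17; Unit PH2 7,022.40; Unit 1A 31,115.43.
Rounded to nearest $1: Unit G2 $20,612; Unit PH2 $7,022; Unit 1A $31,115. Sum = $58,749.
Difference $58,750 − $58,749 = +$1 applied to largest floor area (Unit 1A): Unit 1A becomes $31,116.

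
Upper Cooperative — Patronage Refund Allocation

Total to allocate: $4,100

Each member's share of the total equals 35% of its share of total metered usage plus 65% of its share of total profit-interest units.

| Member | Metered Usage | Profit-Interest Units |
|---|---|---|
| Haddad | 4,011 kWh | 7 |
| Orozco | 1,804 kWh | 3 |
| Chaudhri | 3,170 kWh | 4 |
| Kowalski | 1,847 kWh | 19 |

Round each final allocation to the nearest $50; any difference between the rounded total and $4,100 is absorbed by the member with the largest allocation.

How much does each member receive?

Metered usage total 10,832; profit-interest units total 33.
Blended shares (35% metered usage + 65% profit-interest units): Haddad 0.2675; Orozco 0.1174; Chaudhri 0.1812; Kowalski 0.4339.
Unrounded shares: Haddad 1,096.67; Orozco 481.26; Chaudhri 742.99; Kowalski 1,779.08.
After rounding ($50): Haddad $1,100; Orozco $500; Chaudhri $750; Kowalski $1,800. Sum = $4,150.
Difference $4,100 − $4,150 = −$50 applied to largest allocation (Kowalski): Kowalski becomes $1,750.

Haddad: $1,100 · Orozco: $500 · Chaudhri: $750 · Kowalski: $1,750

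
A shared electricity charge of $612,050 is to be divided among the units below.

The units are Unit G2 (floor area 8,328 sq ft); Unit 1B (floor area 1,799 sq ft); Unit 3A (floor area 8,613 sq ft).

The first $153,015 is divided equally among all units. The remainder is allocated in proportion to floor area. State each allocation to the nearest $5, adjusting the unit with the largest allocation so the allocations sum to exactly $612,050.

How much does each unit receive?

Unit G2: $255,000 | Unit 1B: $95,070 | Unit 3A: $261,980

Equal tier: $153,015 ÷ 3 = $51,005 apiece.
Remainder $459,035 by floor area (total 18,740): Unit G2 203,993.78 → $203,995; Unit 1B 44,066.38 → $44,065; Unit 3A 210,974.84 → $210,975.
Totals: Unit G2 $51,005 + $203,995 = $255,000; Unit 1B $51,005 + $44,065 = $95,070; Unit 3A $51,005 + $210,975 = $261,980.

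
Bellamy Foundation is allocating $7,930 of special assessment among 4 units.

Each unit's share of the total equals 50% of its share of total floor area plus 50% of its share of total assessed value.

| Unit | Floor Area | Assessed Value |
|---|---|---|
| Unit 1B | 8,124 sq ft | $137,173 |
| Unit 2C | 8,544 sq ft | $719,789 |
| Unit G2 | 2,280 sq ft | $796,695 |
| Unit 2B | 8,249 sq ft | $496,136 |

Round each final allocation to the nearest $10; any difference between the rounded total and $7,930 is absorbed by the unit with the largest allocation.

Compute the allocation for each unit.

Unit 1B: $1,440 · Unit 2C: $2,570 · Unit G2: $1,800 · Unit 2B: $2,120

Totals — floor area 27,197, assessed value 2,149,793.
Blended shares (50% floor area + 50% assessed value): Unit 1B 0.1813; Unit 2C 0.3245; Unit G2 0.2272; Unit 2B 0.2670.
Raw shares: Unit 1B 1,437.38; Unit 2C 2,573.17; Unit G2 1,801.79; Unit 2B 2,117.66.
Rounded to nearest $10: Unit 1B $1,440; Unit 2C $2,570; Unit G2 $1,800; Unit 2B $2,120. Sum = $7,930.
No rounding difference to absorb.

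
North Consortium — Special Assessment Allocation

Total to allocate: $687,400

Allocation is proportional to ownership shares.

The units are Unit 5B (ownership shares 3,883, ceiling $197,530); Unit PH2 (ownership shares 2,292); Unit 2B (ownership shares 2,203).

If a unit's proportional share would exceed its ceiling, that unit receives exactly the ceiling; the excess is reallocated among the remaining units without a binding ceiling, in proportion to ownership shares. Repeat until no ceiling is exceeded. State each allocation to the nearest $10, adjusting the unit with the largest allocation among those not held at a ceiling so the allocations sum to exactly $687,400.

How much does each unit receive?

Unit 5B: $197,530 · Unit PH2: $249,780 · Unit 2B: $240,090

Ownership shares total: 8,378.
Proportional shares (ignoring caps): Unit 5B 318,593.24; Unit PH2 188,054.52; Unit 2B 180,752.23.
Cap binds for Unit 5B ($197,530); residual $489,870 reallocated over remaining ownership shares 4,495.
Remaining shares: Unit PH2 249,784.66 → $249,780; Unit 2B 240,085.34 → $240,090.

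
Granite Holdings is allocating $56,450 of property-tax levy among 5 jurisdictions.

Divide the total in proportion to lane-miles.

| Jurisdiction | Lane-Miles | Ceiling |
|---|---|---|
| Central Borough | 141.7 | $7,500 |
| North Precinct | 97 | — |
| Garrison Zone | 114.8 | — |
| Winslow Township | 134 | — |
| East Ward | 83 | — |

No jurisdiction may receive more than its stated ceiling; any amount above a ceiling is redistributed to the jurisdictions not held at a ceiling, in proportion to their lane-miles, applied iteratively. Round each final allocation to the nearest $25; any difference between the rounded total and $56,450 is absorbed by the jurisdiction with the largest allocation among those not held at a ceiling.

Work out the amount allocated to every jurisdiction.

Lane-miles total: 570.5.
Pro-rata shares before constraints: Central Borough 14,020.97; North Precinct 9,597.98; Garrison Zone 11,359.26; Winslow Township 13,259.07; East Ward 8,212.71.
Held at cap: Central Borough ($7,500); remaining pool $48,950 reallocated over remaining lane-miles 428.8.
Redistributed shares: North Precinct 11,073.11 → $11,075; Garrison Zone 13,105.08 → $13,100; Winslow Township 15,296.88 → $15,300; East Ward 9,474.93 → $9,475.

Central Borough: $7,500 · North Precinct: $11,075 · Garrison Zone: $13,100 · Winslow Township: $15,300 · East Ward: $9,475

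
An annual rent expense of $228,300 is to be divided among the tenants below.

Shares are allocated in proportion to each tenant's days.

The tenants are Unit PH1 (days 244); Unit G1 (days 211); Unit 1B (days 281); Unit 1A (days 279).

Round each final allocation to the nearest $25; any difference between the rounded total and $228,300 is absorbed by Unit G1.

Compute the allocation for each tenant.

Days total: 1,015.
Unrounded shares: Unit PH1 244/1,015 × $228,300 = 54,881.97; Unit G1 211/1,015 × $228,300 = 47,459.41; Unit 1B 281/1,015 × $228,300 = 63,204.24; Unit 1A 279/1,015 × $228,300 = 62,754.38.
After rounding ($25): Unit PH1 $54,875; Unit G1 $47,450; Unit 1B $63,200; Unit 1A $62,750. Sum = $228,275.
Difference $228,300 − $228,275 = +$25 applied to Unit G1: Unit G1 becomes $47,475.

Unit PH1: $54,875; Unit G1: $47,475; Unit 1B: $63,200; Unit 1A: $62,750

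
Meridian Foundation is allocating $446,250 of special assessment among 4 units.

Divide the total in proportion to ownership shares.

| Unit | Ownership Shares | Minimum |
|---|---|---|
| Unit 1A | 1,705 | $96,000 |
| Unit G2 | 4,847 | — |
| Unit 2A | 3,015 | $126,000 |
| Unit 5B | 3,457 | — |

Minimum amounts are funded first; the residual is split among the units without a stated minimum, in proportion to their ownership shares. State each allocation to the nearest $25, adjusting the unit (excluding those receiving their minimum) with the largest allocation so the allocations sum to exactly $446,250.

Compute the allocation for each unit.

Unit 1A: $96,000; Unit G2: $130,900; Unit 2A: $126,000; Unit 5B: $93,350

Fund the minimums — Unit 1A $96,000; Unit 2A $126,000. Residual $224,250.
Residual split over remaining ownership shares 8,304: Unit G2 130,893.52 → $130,900; Unit 5B 93,356.48 → $93,350.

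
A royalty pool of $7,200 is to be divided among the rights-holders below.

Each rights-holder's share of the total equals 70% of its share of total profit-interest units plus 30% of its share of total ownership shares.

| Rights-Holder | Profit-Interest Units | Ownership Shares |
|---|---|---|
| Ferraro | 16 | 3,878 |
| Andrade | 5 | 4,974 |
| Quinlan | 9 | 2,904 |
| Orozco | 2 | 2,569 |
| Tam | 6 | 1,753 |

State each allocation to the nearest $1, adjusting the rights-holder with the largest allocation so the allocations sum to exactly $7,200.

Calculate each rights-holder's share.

Ferraro: $2,644; Andrade: $1,331; Quinlan: $1,584; Orozco: $610; Tam: $1,031

Profit-interest units total 38; ownership shares total 16,078.
Blended shares (70% profit-interest units + 30% ownership shares): Ferraro 0.3671; Andrade 0.1849; Quinlan 0.2200; Orozco 0.0848; Tam 0.1432.
Unrounded shares: Ferraro 2,643.10; Andrade 1,331.39; Quinlan 1,583.82; Orozco 610.40; Tam 1,031.30.
After rounding ($1): Ferraro $2,643; Andrade $1,331; Quinlan $1,584; Orozco $610; Tam $1,031. Sum = $7,199.
Difference $7,200 − $7,199 = +$1 applied to largest allocation (Ferraro): Ferraro becomes $2,644.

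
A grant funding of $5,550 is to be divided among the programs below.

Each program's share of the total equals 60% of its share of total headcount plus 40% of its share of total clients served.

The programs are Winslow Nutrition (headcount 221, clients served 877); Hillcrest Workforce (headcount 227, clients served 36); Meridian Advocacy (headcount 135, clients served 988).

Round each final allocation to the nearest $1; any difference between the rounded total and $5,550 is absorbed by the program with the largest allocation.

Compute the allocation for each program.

Headcount total 583; clients served total 1,901.
Composite weights (60% headcount + 40% clients served): Winslow Nutrition 0.4120; Hillcrest Workforce 0.2412; Meridian Advocacy 0.3468.
Unrounded shares: Winslow Nutrition 2,286.48; Hillcrest Workforce 1,338.63; Meridian Advocacy 1,924.89.
After rounding ($1): Winslow Nutrition $2,286; Hillcrest Workforce $1,339; Meridian Advocacy $1,925. Sum = $5,550.
No rounding difference to absorb.

Winslow Nutrition: $2,286 | Hillcrest Workforce: $1,339 | Meridian Advocacy: $1,925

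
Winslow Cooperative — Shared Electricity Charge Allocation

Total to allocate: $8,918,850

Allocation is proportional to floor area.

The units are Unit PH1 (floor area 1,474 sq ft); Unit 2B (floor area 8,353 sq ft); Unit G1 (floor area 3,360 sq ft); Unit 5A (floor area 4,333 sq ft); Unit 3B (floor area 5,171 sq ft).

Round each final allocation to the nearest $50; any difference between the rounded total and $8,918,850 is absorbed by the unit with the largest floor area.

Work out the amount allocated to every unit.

Total floor area = 22,691.
Raw shares: Unit PH1 1,474/22,691 × $8,918,850 = 579,365.60; Unit 2B 8,353/22,691 × $8,918,850 = 3,283,202.77; Unit G1 3,360/22,691 × $8,918,850 = 1,320,670.57; Unit 5A 4,333/22,691 × $8,918,850 = 1,703,114.76; Unit 3B 5,171/22,691 × $8,918,850 = 2,032,496.29.
Rounded to nearest $50: Unit PH1 $579,350; Unit 2B $3,283,200; Unit G1 $1,320,650; Unit 5A $1,703,100; Unit 3B $2,032,500. Sum = $8,918,800.
Difference $8,918,850 − $8,918,800 = +$50 applied to largest floor area (Unit 2B): Unit 2B becomes $3,283,250.

Unit PH1: $579,350 · Unit 2B: $3,283,250 · Unit G1: $1,320,650 · Unit 5A: $1,703,100 · Unit 3B: $2,032,500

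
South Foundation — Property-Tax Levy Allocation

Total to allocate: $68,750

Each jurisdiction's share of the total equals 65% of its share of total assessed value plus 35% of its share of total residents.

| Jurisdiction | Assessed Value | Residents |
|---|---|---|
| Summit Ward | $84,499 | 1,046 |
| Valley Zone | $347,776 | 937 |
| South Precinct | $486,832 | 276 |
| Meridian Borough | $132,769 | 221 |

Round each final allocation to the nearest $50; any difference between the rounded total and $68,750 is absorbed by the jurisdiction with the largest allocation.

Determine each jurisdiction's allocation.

Summit Ward: $13,750; Valley Zone: $23,850; South Precinct: $23,350; Meridian Borough: $7,800

Totals — assessed value 1,051,876, residents 2,480.
Combined weights (65% assessed value + 35% residents): Summit Ward 0.1998; Valley Zone 0.3471; South Precinct 0.3398; Meridian Borough 0.1132.
Unrounded shares: Summit Ward 13,738.76; Valley Zone 23,866.14; South Precinct 23,360.31; Meridian Borough 7,784.79.
At nearest $50: Summit Ward $13,750; Valley Zone $23,850; South Precinct $23,350; Meridian Borough $7,800. Sum = $68,750.
Rounded total matches; no reconciliation needed.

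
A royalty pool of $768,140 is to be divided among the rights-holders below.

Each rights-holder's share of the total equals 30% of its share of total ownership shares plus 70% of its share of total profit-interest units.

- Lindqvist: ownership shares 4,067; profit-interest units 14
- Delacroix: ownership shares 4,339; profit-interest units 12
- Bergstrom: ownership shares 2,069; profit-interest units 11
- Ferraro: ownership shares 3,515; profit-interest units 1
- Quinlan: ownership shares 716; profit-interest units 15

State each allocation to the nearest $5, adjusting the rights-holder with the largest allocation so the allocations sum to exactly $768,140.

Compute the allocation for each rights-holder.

Lindqvist: $205,760 · Delacroix: $189,735 · Bergstrom: $144,020 · Ferraro: $65,225 · Quinlan: $163,400

Ownership shares total 14,706; profit-interest units total 53.
Blended shares (30% ownership shares + 70% profit-interest units): Lindqvist 0.2679; Delacroix 0.2470; Bergstrom 0.1875; Ferraro 0.0849; Quinlan 0.2127.
Proportional shares: Lindqvist 205,763.04; Delacroix 189,734.77; Bergstrom 144,018.78; Ferraro 65,225.05; Quinlan 163,398.35.
After rounding ($5): Lindqvist $205,765; Delacroix $189,735; Bergstrom $144,020; Ferraro $65,225; Quinlan $163,400. Sum = $768,145.
Difference $768,140 − $768,145 = −$5 applied to largest allocation (Lindqvist): Lindqvist becomes $205,760.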